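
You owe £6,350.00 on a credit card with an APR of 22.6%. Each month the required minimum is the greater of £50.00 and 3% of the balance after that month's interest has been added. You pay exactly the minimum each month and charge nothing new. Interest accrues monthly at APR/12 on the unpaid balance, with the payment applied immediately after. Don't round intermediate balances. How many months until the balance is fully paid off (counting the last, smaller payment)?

167 months

Monthly rate r = 22.6%/12 = 1.88333% = 0.0188333.
While 3% of the post-interest balance exceeds £50.00, each month B ← (B·(1+r))·(1 − 0.03), i.e. B shrinks by the factor (1+r)·0.97 = 0.98827.
This holds for months 1–115. Entering month 116 the balance is £1,634.50; 3% of the post-interest balance is now below £50.00, so the flat £50.00 minimum applies from here.
From month 116 a fixed £50.00 at rate r clears £1,634.50 in 52 more payments. Total: 115 + 52 = 167 months.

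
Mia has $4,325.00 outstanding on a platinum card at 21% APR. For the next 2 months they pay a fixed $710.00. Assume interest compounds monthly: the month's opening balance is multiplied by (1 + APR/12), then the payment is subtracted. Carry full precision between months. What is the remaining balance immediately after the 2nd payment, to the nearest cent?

$3,045.27

Monthly rate r = 21%/12 = 1.75% = 0.0175.
Each month: B ← B·(1+r) − $710.00.
Month 1: interest $75.69; balance after payment $3,690.69.
Month 2: interest $64.59; balance after payment $3,045.27.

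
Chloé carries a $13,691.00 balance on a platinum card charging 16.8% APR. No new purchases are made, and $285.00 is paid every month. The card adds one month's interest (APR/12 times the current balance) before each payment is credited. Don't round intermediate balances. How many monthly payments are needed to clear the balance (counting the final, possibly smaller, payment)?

81 months

Monthly rate r = 16.8%/12 = 1.4% = 0.014.
Recurrence: B ← B·(1+r) − $285.00.
Month 1: interest $191.67; balance after payment $13,597.67.
Month 2: interest $190.37; balance after payment $13,503.04.
Closed form: n = −ln(1 − rB₀/P)/ln(1+r) = −ln(0.32746)/ln(1.014) ≈ 80.299, so the balance reaches zero during payment 81.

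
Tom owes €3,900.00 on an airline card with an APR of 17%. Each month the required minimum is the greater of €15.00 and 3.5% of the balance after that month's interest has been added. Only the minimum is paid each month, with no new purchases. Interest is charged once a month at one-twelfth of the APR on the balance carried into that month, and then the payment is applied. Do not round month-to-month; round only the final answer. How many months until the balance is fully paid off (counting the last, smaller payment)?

140 months

Monthly rate r = 17%/12 = 1.41667% = 0.0141667.
While 3.5% of the post-interest balance exceeds €15.00, each month B ← (B·(1+r))·(1 − 0.035), i.e. B shrinks by the factor (1+r)·0.965 = 0.97867.
This holds for months 1–104. Entering month 105 the balance is €414.26; 3.5% of the post-interest balance is now below €15.00, so the flat €15.00 minimum applies from here.
From month 105 a fixed €15.00 at rate r clears €414.26 in 36 more payments. Total: 104 + 36 = 140 months.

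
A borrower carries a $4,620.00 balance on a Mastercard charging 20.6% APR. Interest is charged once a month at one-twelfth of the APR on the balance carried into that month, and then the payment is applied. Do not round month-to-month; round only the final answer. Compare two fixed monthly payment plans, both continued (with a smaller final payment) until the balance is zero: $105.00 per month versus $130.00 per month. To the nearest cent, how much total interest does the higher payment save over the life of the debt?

Monthly rate r = 20.6%/12 = 1.71667% = 0.0171667.
At $105.00/mo: n = ⌈−ln(1 − rB₀/P)/ln(1+r)⌉ = 83 payments (last $75.06); total interest = total paid − $4,620.00 = $4,065.06.
At $130.00/mo: 56 payments (last $43.41); total interest $2,573.41.
Interest saved = $4,065.06 − $2,573.41 = $1,491.65.

$1,491.65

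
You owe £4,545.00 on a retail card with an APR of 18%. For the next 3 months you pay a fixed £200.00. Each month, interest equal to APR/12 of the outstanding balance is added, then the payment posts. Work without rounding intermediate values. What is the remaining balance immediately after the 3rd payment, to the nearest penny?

Monthly rate r = 18%/12 = 1.5% = 0.015.
Each month: B ← B·(1+r) − £200.00.
Month 1: interest £68.17; balance after payment £4,413.18.
Month 2: interest £66.20; balance after payment £4,279.37.
Month 3: interest £64.19; balance after payment £4,143.56.

£4,143.56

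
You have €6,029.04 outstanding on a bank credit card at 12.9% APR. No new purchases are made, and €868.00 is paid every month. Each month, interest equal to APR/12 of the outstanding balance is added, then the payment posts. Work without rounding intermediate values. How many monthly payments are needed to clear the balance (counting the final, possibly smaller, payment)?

Monthly rate r = 12.9%/12 = 1.075% = 0.01075.
Recurrence: B ← B·(1+r) − €868.00.
Month 1: interest €64.81; balance after payment €5,225.85.
Month 2: interest €56.18; balance after payment €4,414.03.
Closed form: n = −ln(1 − rB₀/P)/ln(1+r) = −ln(0.92533)/ln(1.01075) ≈ 7.258, so the balance reaches zero during payment 8.

8 months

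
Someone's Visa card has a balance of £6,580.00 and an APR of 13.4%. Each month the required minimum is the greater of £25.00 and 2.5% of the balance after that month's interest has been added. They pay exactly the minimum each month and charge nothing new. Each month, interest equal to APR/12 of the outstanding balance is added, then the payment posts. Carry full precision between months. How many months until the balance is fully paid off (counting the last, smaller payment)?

186 months

Monthly rate r = 13.4%/12 = 1.11667% = 0.0111667.
While 2.5% of the post-interest balance exceeds £25.00, each month B ← (B·(1+r))·(1 − 0.025), i.e. B shrinks by the factor (1+r)·0.975 = 0.98589.
This holds for months 1–134. Entering month 135 the balance is £979.70; 2.5% of the post-interest balance is now below £25.00, so the flat £25.00 minimum applies from here.
From month 135 a fixed £25.00 at rate r clears £979.70 in 52 more payments. Total: 134 + 52 = 186 months.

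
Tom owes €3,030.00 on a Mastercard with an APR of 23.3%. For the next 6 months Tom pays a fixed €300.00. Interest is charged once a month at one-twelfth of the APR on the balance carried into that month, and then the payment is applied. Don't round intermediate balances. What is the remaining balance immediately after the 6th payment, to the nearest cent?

Monthly rate r = 23.3%/12 = 1.94167% = 0.0194167.
Each month: B ← B·(1+r) − €300.00.
Month 1: interest €58.83; balance after payment €2,788.83.
Month 2: interest €54.15; balance after payment €2,542.98.
Month 3: interest €49.38; balance after payment €2,292.36.
Month 4: interest €44.51; balance after payment €2,036.87.
Month 5: interest €39.55; balance after payment €1,776.42.
Month 6: interest €34.49; balance after payment €1,510.91.

€1,510.91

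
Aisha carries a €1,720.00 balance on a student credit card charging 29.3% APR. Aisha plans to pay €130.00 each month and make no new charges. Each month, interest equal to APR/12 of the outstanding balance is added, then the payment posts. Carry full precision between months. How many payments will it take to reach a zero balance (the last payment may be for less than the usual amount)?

17 payments

Monthly rate r = 29.3%/12 = 2.44167% = 0.0244167.
Recurrence: B ← B·(1+r) − €130.00.
Month 1: interest €42.00; balance after payment €1,632.00.
Month 2: interest €39.85; balance after payment €1,541.84.
Closed form: n = −ln(1 − rB₀/P)/ln(1+r) = −ln(0.67695)/ln(1.02442) ≈ 16.174, so the balance reaches zero during payment 17.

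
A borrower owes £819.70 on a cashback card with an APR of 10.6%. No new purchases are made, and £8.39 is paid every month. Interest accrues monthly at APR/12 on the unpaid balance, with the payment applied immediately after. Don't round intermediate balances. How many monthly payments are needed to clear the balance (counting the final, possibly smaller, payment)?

Monthly rate r = 10.6%/12 = 0.883333% = 0.00883333.
Recurrence: B ← B·(1+r) − £8.39.
Month 1: interest £7.24; balance after payment £818.55.
Month 2: interest £7.23; balance after payment £817.39.
Closed form: n = −ln(1 − rB₀/P)/ln(1+r) = −ln(0.13699)/ln(1.00883) ≈ 226.035, so the balance reaches zero during payment 227.

227 payments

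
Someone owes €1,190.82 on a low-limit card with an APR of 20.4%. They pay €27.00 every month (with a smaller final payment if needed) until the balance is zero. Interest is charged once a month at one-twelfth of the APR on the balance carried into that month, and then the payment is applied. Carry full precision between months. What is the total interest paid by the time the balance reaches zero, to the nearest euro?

€1,028

Monthly rate r = 20.4%/12 = 1.7% = 0.017.
Payoff takes n = ⌈−ln(1 − rB₀/P)/ln(1+r)⌉ = ⌈82.185⌉ = 83 payments; the last is €5.02.
Total paid = 82·€27.00 + €5.02 = €2,219.02.
Total interest = total paid − principal = €2,219.02 − €1,190.82 = €1,028.20.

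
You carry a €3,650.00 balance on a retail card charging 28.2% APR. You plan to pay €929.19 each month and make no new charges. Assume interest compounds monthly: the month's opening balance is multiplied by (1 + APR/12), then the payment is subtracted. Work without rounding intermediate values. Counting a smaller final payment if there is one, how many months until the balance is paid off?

Monthly rate r = 28.2%/12 = 2.35% = 0.0235.
Recurrence: B ← B·(1+r) − €929.19.
Month 1: interest €85.78; balance after payment €2,806.59.
Month 2: interest €65.95; balance after payment €1,943.35.
Month 3: interest €45.67; balance after payment €1,059.83.
Month 4: interest €24.91; balance after payment €155.54.
Month 5: interest €3.66; balance after payment €0.00.

5 months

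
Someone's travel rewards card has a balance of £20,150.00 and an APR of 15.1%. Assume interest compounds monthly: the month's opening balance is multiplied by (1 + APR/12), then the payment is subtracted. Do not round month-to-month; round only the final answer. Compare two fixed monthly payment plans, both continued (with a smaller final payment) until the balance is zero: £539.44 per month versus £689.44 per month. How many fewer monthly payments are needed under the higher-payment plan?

Monthly rate r = 15.1%/12 = 1.25833% = 0.0125833.
At £539.44/mo: n = ⌈−ln(1 − rB₀/P)/ln(1+r)⌉ = 51 payments (last £418.94); total interest = total paid − £20,150.00 = £7,240.94.
At £689.44/mo: 37 payments (last £459.99); total interest £5,129.83.
Payments saved = 51 − 37 = 14.

14 fewer payments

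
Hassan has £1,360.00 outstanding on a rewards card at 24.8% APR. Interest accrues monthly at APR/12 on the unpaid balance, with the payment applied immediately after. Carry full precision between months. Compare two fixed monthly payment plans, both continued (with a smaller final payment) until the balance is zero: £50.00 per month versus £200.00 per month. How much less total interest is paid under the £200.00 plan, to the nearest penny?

£537.53

Monthly rate r = 24.8%/12 = 2.06667% = 0.0206667.
At £50.00/mo: n = ⌈−ln(1 − rB₀/P)/ln(1+r)⌉ = 41 payments (last £18.70); total interest = total paid − £1,360.00 = £658.70.
At £200.00/mo: 8 payments (last £81.17); total interest £121.17.
Interest saved = £658.70 − £121.17 = £537.53.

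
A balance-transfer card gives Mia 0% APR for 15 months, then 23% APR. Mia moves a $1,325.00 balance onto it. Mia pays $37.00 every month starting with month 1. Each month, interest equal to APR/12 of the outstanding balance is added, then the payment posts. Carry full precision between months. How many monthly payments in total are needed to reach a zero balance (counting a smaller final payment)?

42 months

Promo months 1–15 at r₀ = 0%/12 = 0; months 16+ at r₁ = 23%/12 = 0.0191667.
After month 15 (no interest yet): B = $1,325.00 − 15·$37.00 = $770.00.
Then at r₁ with $37.00/mo: n₂ = −ln(1 − r₁·B/P)/ln(1+r₁) ≈ 26.81 → 27 more payments.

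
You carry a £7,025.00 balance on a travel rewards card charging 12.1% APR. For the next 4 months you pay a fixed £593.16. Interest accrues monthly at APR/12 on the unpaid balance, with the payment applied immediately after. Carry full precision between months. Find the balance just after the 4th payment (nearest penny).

£4,903.89

Monthly rate r = 12.1%/12 = 1.00833% = 0.0100833.
Each month: B ← B·(1+r) − £593.16.
Month 1: interest £70.84; balance after payment £6,502.68.
Month 2: interest £65.57; balance after payment £5,975.08.
Month 3: interest £60.25; balance after payment £5,442.17.
Month 4: interest £54.88; balance after payment £4,903.89.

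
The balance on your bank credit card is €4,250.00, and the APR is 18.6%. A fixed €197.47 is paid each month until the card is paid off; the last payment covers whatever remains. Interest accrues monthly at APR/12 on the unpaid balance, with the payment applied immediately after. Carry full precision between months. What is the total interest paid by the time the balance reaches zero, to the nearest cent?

€960.96

Monthly rate r = 18.6%/12 = 1.55% = 0.0155.
Payoff takes n = ⌈−ln(1 − rB₀/P)/ln(1+r)⌉ = ⌈26.387⌉ = 27 payments; the last is €76.74.
Total paid = 26·€197.47 + €76.74 = €5,210.96.
Total interest = total paid − principal = €5,210.96 − €4,250.00 = €960.96.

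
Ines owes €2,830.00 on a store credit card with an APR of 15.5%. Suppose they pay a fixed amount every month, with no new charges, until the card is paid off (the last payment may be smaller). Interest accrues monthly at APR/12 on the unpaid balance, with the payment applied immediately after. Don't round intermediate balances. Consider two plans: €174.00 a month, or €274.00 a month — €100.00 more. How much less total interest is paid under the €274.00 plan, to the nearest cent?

Monthly rate r = 15.5%/12 = 1.29167% = 0.0129167.
At €174.00/mo: n = ⌈−ln(1 − rB₀/P)/ln(1+r)⌉ = 19 payments (last €65.53); total interest = total paid − €2,830.00 = €367.53.
At €274.00/mo: 12 payments (last €43.25); total interest €227.25.
Interest saved = €367.53 − €227.25 = €140.28.

€140.28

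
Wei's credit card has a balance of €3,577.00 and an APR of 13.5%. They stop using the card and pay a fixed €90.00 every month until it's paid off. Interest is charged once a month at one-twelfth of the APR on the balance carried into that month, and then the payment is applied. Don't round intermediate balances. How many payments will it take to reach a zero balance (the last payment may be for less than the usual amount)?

Monthly rate r = 13.5%/12 = 1.125% = 0.01125.
Recurrence: B ← B·(1+r) − €90.00.
Month 1: interest €40.24; balance after payment €3,527.24.
Month 2: interest €39.68; balance after payment €3,476.92.
Closed form: n = −ln(1 − rB₀/P)/ln(1+r) = −ln(0.55288)/ln(1.01125) ≈ 52.973, so the balance reaches zero during payment 53.

53 months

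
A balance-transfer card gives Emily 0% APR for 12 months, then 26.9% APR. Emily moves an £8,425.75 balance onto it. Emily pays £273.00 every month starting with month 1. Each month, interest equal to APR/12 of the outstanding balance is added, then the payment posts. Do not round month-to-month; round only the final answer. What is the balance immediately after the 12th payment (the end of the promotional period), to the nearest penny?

£5,149.75

Promo months 1–12 at r₀ = 0%/12 = 0; months 13+ at r₁ = 26.9%/12 = 0.0224167.
After month 12 (no interest yet): B = £8,425.75 − 12·£273.00 = £5,149.75.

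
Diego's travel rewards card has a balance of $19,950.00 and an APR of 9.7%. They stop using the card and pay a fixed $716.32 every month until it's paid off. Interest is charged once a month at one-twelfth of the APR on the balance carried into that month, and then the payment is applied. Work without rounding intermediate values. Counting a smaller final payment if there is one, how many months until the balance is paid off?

32 payments

Monthly rate r = 9.7%/12 = 0.808333% = 0.00808333.
Recurrence: B ← B·(1+r) − $716.32.
Month 1: interest $161.26; balance after payment $19,394.94.
Month 2: interest $156.78; balance after payment $18,835.40.
Closed form: n = −ln(1 − rB₀/P)/ln(1+r) = −ln(0.77487)/ln(1.00808) ≈ 31.681, so the balance reaches zero during payment 32.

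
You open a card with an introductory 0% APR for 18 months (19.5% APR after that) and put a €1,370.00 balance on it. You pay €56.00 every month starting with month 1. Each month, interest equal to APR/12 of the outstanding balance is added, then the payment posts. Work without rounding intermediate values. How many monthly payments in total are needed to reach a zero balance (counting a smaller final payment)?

Promo months 1–18 at r₀ = 0%/12 = 0; months 19+ at r₁ = 19.5%/12 = 0.01625.
After month 18 (no interest yet): B = €1,370.00 − 18·€56.00 = €362.00.
Then at r₁ with €56.00/mo: n₂ = −ln(1 − r₁·B/P)/ln(1+r₁) ≈ 6.88 → 7 more payments.

25 payments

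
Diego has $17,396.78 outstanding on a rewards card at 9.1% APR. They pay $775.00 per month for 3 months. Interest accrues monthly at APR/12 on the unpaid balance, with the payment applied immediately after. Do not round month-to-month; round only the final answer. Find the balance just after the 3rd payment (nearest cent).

$15,452.89

Monthly rate r = 9.1%/12 = 0.758333% = 0.00758333.
Each month: B ← B·(1+r) − $775.00.
Month 1: interest $131.93; balance after payment $16,753.71.
Month 2: interest $127.05; balance after payment $16,105.75.
Month 3: interest $122.14; balance after payment $15,452.89.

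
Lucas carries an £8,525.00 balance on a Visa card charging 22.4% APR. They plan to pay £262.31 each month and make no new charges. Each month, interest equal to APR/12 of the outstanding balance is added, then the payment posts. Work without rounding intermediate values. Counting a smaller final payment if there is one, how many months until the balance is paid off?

51 months

Monthly rate r = 22.4%/12 = 1.86667% = 0.0186667.
Recurrence: B ← B·(1+r) − £262.31.
Month 1: interest £159.13; balance after payment £8,421.82.
Month 2: interest £157.21; balance after payment £8,316.72.
Closed form: n = −ln(1 − rB₀/P)/ln(1+r) = −ln(0.39334)/ln(1.01867) ≈ 50.452, so the balance reaches zero during payment 51.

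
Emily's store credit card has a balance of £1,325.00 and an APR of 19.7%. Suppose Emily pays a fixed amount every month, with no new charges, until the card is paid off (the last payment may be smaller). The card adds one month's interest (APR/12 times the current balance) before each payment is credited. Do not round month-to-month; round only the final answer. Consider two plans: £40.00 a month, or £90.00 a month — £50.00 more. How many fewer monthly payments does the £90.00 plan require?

32 fewer payments

Monthly rate r = 19.7%/12 = 1.64167% = 0.0164167.
At £40.00/mo: n = ⌈−ln(1 − rB₀/P)/ln(1+r)⌉ = 49 payments (last £7.98); total interest = total paid − £1,325.00 = £602.98.
At £90.00/mo: 17 payments (last £89.15); total interest £204.15.
Payments saved = 49 − 17 = 32.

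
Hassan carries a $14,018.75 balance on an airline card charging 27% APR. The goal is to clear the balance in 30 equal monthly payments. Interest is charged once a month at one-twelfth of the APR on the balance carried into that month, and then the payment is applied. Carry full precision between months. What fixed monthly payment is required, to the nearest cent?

Monthly rate r = 27%/12 = 2.25% = 0.0225.
Level-payment amortization: P = B₀·r / (1 − (1+r)^(−n)) = 14018.75·0.0225 / (1 − 1.0225^(−30)).
Denominator 1 − (1+r)^(−30) = 0.487019922.
P = 315.422 / 0.487019922 ≈ 647.66.

$647.66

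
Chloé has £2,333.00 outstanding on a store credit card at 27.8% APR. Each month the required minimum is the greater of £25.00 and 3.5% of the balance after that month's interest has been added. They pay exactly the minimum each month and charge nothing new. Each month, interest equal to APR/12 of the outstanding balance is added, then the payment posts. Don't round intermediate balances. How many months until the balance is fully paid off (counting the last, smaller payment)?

141 months

Monthly rate r = 27.8%/12 = 2.31667% = 0.0231667.
While 3.5% of the post-interest balance exceeds £25.00, each month B ← (B·(1+r))·(1 − 0.035), i.e. B shrinks by the factor (1+r)·0.965 = 0.98736.
This holds for months 1–95. Entering month 96 the balance is £696.49; 3.5% of the post-interest balance is now below £25.00, so the flat £25.00 minimum applies from here.
From month 96 a fixed £25.00 at rate r clears £696.49 in 46 more payments. Total: 95 + 46 = 141 months.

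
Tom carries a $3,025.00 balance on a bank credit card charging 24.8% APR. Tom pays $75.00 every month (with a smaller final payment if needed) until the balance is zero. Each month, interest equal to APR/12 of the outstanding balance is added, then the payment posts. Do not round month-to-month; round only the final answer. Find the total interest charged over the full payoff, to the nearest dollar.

$3,549

Monthly rate r = 24.8%/12 = 2.06667% = 0.0206667.
Payoff takes n = ⌈−ln(1 − rB₀/P)/ln(1+r)⌉ = ⌈87.656⌉ = 88 payments; the last is $49.38.
Total paid = 87·$75.00 + $49.38 = $6,574.38.
Total interest = total paid − principal = $6,574.38 − $3,025.00 = $3,549.38.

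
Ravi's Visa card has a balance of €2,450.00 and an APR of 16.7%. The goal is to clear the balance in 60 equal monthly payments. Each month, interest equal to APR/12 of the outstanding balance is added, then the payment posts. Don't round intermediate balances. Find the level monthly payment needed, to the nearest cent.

€60.49

Monthly rate r = 16.7%/12 = 1.39167% = 0.0139167.
Level-payment amortization: P = B₀·r / (1 − (1+r)^(−n)) = 2450.00·0.0139167 / (1 − 1.01392^(−60)).
Denominator 1 − (1+r)^(−60) = 0.563620561.
P = 34.0958 / 0.563620561 ≈ 60.49.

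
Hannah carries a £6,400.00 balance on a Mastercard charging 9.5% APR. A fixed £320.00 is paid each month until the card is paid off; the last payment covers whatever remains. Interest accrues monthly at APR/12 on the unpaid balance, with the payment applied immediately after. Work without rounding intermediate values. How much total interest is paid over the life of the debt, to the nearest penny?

£595.12

Monthly rate r = 9.5%/12 = 0.791667% = 0.00791667.
Payoff takes n = ⌈−ln(1 − rB₀/P)/ln(1+r)⌉ = ⌈21.859⌉ = 22 payments; the last is £275.12.
Total paid = 21·£320.00 + £275.12 = £6,995.12.
Total interest = total paid − principal = £6,995.12 − £6,400.00 = £595.12.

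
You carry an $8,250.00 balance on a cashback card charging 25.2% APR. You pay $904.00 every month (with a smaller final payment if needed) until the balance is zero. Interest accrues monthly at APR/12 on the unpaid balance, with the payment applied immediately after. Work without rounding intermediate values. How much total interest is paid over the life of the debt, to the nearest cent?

Monthly rate r = 25.2%/12 = 2.1% = 0.021.
Payoff takes n = ⌈−ln(1 − rB₀/P)/ln(1+r)⌉ = ⌈10.237⌉ = 11 payments; the last is $216.26.
Total paid = 10·$904.00 + $216.26 = $9,256.26.
Total interest = total paid − principal = $9,256.26 − $8,250.00 = $1,006.26.

$1,006.26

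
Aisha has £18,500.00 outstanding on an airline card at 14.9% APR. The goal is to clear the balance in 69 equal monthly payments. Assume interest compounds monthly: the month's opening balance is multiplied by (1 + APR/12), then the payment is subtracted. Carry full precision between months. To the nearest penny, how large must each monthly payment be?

£400.74

Monthly rate r = 14.9%/12 = 1.24167% = 0.0124167.
Level-payment amortization: P = B₀·r / (1 − (1+r)^(−n)) = 18500.00·0.0124167 / (1 − 1.01242^(−69)).
Denominator 1 − (1+r)^(−69) = 0.573214884.
P = 229.708 / 0.573214884 ≈ 400.74.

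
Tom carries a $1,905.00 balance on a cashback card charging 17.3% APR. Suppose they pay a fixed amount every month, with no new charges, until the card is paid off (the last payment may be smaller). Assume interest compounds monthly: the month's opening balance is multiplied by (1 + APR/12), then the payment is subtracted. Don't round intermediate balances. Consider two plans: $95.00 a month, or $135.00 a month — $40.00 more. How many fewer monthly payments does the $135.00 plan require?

Monthly rate r = 17.3%/12 = 1.44167% = 0.0144167.
At $95.00/mo: n = ⌈−ln(1 − rB₀/P)/ln(1+r)⌉ = 24 payments (last $79.71); total interest = total paid − $1,905.00 = $359.71.
At $135.00/mo: 16 payments (last $120.26); total interest $240.26.
Payments saved = 24 − 16 = 8.

8 fewer payments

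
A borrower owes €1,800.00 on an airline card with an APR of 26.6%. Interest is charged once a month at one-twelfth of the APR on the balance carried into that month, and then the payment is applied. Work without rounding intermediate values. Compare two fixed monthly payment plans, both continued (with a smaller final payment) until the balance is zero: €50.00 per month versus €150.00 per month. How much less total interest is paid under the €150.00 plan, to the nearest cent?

Monthly rate r = 26.6%/12 = 2.21667% = 0.0221667.
At €50.00/mo: n = ⌈−ln(1 − rB₀/P)/ln(1+r)⌉ = 73 payments (last €47.73); total interest = total paid − €1,800.00 = €1,847.73.
At €150.00/mo: 15 payments (last €15.91); total interest €315.91.
Interest saved = €1,847.73 − €315.91 = €1,531.82.

€1,531.82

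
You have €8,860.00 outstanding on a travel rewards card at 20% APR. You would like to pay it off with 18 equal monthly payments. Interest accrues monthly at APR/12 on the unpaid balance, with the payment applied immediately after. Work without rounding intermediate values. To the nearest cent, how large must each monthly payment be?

€573.80

Monthly rate r = 20%/12 = 1.66667% = 0.0166667.
Level-payment amortization: P = B₀·r / (1 − (1+r)^(−n)) = 8860.00·0.0166667 / (1 − 1.01667^(−18)).
Denominator 1 − (1+r)^(−18) = 0.257347792.
P = 147.667 / 0.257347792 ≈ 573.80.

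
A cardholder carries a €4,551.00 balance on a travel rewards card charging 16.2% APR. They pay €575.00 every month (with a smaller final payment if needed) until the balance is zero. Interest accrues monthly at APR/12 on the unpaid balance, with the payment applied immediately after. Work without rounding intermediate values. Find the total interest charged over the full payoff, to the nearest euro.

Monthly rate r = 16.2%/12 = 1.35% = 0.0135.
Payoff takes n = ⌈−ln(1 − rB₀/P)/ln(1+r)⌉ = ⌈8.427⌉ = 9 payments; the last is €246.33.
Total paid = 8·€575.00 + €246.33 = €4,846.33.
Total interest = total paid − principal = €4,846.33 − €4,551.00 = €295.33.

€295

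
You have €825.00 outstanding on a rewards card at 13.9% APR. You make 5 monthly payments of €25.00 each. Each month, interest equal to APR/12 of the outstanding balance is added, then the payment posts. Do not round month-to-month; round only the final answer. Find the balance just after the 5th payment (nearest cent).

€745.97

Monthly rate r = 13.9%/12 = 1.15833% = 0.0115833.
Each month: B ← B·(1+r) − €25.00.
Month 1: interest €9.56; balance after payment €809.56.
Month 2: interest €9.38; balance after payment €793.93.
Month 3: interest €9.20; balance after payment €778.13.
Month 4: interest €9.01; balance after payment €762.14.
Month 5: interest €8.83; balance after payment €745.97.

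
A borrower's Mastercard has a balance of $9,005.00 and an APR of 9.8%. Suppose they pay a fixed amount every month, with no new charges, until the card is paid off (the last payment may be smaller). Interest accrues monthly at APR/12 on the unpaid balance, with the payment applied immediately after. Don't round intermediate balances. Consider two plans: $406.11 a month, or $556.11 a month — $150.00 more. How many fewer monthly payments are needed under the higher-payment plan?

Monthly rate r = 9.8%/12 = 0.816667% = 0.00816667.
At $406.11/mo: n = ⌈−ln(1 − rB₀/P)/ln(1+r)⌉ = 25 payments (last $228.70); total interest = total paid − $9,005.00 = $970.34.
At $556.11/mo: 18 payments (last $244.81); total interest $693.68.
Payments saved = 25 − 18 = 7.

7 fewer payments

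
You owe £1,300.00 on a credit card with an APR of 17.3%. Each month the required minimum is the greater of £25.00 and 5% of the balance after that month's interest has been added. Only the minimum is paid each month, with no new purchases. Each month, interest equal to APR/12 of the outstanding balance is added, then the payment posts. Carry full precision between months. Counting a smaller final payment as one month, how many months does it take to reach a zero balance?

Monthly rate r = 17.3%/12 = 1.44167% = 0.0144167.
While 5% of the post-interest balance exceeds £25.00, each month B ← (B·(1+r))·(1 − 0.05), i.e. B shrinks by the factor (1+r)·0.95 = 0.9637.
This holds for months 1–27. Entering month 28 the balance is £478.99; 5% of the post-interest balance is now below £25.00, so the flat £25.00 minimum applies from here.
From month 28 a fixed £25.00 at rate r clears £478.99 in 23 more payments. Total: 27 + 23 = 50 months.

50 months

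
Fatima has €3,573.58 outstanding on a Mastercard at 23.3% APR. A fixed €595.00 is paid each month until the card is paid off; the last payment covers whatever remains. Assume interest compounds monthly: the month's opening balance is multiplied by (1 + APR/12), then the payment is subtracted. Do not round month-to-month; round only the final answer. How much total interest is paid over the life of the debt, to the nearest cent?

€264.32

Monthly rate r = 23.3%/12 = 1.94167% = 0.0194167.
Payoff takes n = ⌈−ln(1 − rB₀/P)/ln(1+r)⌉ = ⌈6.448⌉ = 7 payments; the last is €267.90.
Total paid = 6·€595.00 + €267.90 = €3,837.90.
Total interest = total paid − principal = €3,837.90 − €3,573.58 = €264.32.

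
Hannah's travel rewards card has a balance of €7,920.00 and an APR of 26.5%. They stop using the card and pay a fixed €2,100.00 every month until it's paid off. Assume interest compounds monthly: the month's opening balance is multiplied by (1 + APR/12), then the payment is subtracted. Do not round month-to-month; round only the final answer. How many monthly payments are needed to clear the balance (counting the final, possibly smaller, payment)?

4 payments

Monthly rate r = 26.5%/12 = 2.20833% = 0.0220833.
Recurrence: B ← B·(1+r) − €2,100.00.
Month 1: interest €174.90; balance after payment €5,994.90.
Month 2: interest €132.39; balance after payment €4,027.29.
Month 3: interest €88.94; balance after payment €2,016.22.
Month 4: interest €44.52; balance after payment €0.00.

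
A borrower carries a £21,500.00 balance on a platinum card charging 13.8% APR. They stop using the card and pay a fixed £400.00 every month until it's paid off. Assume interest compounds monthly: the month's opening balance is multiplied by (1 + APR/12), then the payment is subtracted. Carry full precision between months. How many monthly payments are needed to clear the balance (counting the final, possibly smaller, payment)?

Monthly rate r = 13.8%/12 = 1.15% = 0.0115.
Recurrence: B ← B·(1+r) − £400.00.
Month 1: interest £247.25; balance after payment £21,347.25.
Month 2: interest £245.49; balance after payment £21,192.74.
Closed form: n = −ln(1 − rB₀/P)/ln(1+r) = −ln(0.38187)/ln(1.0115) ≈ 84.190, so the balance reaches zero during payment 85.

85 payments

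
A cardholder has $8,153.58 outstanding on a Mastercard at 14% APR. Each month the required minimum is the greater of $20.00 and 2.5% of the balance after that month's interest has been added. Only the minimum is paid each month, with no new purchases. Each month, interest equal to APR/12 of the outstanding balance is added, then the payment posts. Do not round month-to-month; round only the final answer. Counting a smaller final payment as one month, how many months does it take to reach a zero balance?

224 months

Monthly rate r = 14%/12 = 1.16667% = 0.0116667.
While 2.5% of the post-interest balance exceeds $20.00, each month B ← (B·(1+r))·(1 − 0.025), i.e. B shrinks by the factor (1+r)·0.975 = 0.98638.
This holds for months 1–171. Entering month 172 the balance is $780.80; 2.5% of the post-interest balance is now below $20.00, so the flat $20.00 minimum applies from here.
From month 172 a fixed $20.00 at rate r clears $780.80 in 53 more payments. Total: 171 + 53 = 224 months.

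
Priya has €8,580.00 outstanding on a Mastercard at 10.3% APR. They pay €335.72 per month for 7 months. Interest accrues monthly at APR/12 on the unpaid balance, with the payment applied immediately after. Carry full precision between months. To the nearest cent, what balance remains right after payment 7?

Monthly rate r = 10.3%/12 = 0.858333% = 0.00858333.
Each month: B ← B·(1+r) − €335.72.
Month 1: interest €73.64; balance after payment €8,317.93.
Month 2: interest €71.40; balance after payment €8,053.60.
Month 3: interest €69.13; balance after payment €7,787.01.
Month 4: interest €66.84; balance after payment €7,518.13.
Month 5: interest €64.53; balance after payment €7,246.94.
Month 6: interest €62.20; balance after payment €6,973.42.
Month 7: interest €59.86; balance after payment €6,697.55.

€6,697.55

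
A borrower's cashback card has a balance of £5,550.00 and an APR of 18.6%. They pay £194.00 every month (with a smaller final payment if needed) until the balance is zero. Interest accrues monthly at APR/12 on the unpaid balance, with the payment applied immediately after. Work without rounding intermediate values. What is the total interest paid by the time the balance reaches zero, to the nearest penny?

£1,840.75

Monthly rate r = 18.6%/12 = 1.55% = 0.0155.
Payoff takes n = ⌈−ln(1 − rB₀/P)/ln(1+r)⌉ = ⌈38.096⌉ = 39 payments; the last is £18.75.
Total paid = 38·£194.00 + £18.75 = £7,390.75.
Total interest = total paid − principal = £7,390.75 − £5,550.00 = £1,840.75.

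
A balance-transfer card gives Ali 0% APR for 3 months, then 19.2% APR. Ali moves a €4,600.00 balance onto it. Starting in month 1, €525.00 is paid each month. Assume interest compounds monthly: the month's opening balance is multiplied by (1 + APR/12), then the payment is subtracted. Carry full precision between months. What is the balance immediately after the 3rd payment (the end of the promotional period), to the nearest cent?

€3,025.00

Promo months 1–3 at r₀ = 0%/12 = 0; months 4+ at r₁ = 19.2%/12 = 0.016.
After month 3 (no interest yet): B = €4,600.00 − 3·€525.00 = €3,025.00.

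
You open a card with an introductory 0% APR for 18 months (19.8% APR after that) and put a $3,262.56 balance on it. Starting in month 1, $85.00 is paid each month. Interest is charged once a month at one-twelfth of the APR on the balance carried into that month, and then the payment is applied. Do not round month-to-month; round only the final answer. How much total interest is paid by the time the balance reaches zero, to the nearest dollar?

$397

Promo months 1–18 at r₀ = 0%/12 = 0; months 19+ at r₁ = 19.8%/12 = 0.0165.
After month 18 (no interest yet): B = $3,262.56 − 18·$85.00 = $1,732.56.
Then at r₁ with $85.00/mo: n₂ = −ln(1 − r₁·B/P)/ln(1+r₁) ≈ 25.05 → 26 more payments.
Total paid = 43·$85.00 + $4.30 = $3,659.30; interest = $3,659.30 − $3,262.56 = $396.74.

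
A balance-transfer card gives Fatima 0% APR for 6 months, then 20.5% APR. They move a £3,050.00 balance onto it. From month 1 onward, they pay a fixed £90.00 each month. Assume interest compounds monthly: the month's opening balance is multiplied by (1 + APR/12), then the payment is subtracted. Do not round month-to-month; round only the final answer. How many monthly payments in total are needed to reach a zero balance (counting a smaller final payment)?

Promo months 1–6 at r₀ = 0%/12 = 0; months 7+ at r₁ = 20.5%/12 = 0.0170833.
After month 6 (no interest yet): B = £3,050.00 − 6·£90.00 = £2,510.00.
Then at r₁ with £90.00/mo: n₂ = −ln(1 − r₁·B/P)/ln(1+r₁) ≈ 38.20 → 39 more payments.

45 payments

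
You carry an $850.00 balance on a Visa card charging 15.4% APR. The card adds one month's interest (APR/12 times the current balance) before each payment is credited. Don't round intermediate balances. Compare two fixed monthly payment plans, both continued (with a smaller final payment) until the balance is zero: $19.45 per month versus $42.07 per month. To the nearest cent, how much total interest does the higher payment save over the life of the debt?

$264.88

Monthly rate r = 15.4%/12 = 1.28333% = 0.0128333.
At $19.45/mo: n = ⌈−ln(1 − rB₀/P)/ln(1+r)⌉ = 65 payments (last $10.38); total interest = total paid − $850.00 = $405.18.
At $42.07/mo: 24 payments (last $22.69); total interest $140.30.
Interest saved = $405.18 − $140.30 = $264.88.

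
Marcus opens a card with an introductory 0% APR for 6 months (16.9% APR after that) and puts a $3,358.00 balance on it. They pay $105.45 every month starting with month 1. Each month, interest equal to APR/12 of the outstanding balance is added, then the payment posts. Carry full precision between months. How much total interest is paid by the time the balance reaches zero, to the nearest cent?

$686.95

Promo months 1–6 at r₀ = 0%/12 = 0; months 7+ at r₁ = 16.9%/12 = 0.0140833.
After month 6 (no interest yet): B = $3,358.00 − 6·$105.45 = $2,725.30.
Then at r₁ with $105.45/mo: n₂ = −ln(1 − r₁·B/P)/ln(1+r₁) ≈ 32.36 → 33 more payments.
Total paid = 38·$105.45 + $37.85 = $4,044.95; interest = $4,044.95 − $3,358.00 = $686.95.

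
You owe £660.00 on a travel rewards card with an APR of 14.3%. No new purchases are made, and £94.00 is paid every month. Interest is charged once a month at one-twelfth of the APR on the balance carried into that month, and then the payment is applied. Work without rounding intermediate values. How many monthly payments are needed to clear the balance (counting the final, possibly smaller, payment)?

8 months

Monthly rate r = 14.3%/12 = 1.19167% = 0.0119167.
Recurrence: B ← B·(1+r) − £94.00.
Month 1: interest £7.87; balance after payment £573.87.
Month 2: interest £6.84; balance after payment £486.70.
Closed form: n = −ln(1 − rB₀/P)/ln(1+r) = −ln(0.91633)/ln(1.01192) ≈ 7.376, so the balance reaches zero during payment 8.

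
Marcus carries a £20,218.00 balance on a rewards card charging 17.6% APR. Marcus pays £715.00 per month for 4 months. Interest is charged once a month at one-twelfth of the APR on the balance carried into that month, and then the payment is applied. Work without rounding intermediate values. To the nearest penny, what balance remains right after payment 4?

Monthly rate r = 17.6%/12 = 1.46667% = 0.0146667.
Each month: B ← B·(1+r) − £715.00.
Month 1: interest £296.53; balance after payment £19,799.53.
Month 2: interest £290.39; balance after payment £19,374.92.
Month 3: interest £284.17; balance after payment £18,944.09.
Month 4: interest £277.85; balance after payment £18,506.94.

£18,506.94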